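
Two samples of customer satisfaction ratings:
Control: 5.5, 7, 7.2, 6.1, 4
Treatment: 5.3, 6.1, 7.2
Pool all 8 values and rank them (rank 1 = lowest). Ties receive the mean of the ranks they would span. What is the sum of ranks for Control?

22

Sorted (ascending): 4, 5.3, 5.5, 6.1, 6.1, 7, 7.2, 7.2
The 2 values of 6.1 occupy positions 4–5 → average rank (4+5)/2 = 4.5.
The 2 values of 7.2 occupy positions 7–8 → average rank (7+8)/2 = 7.5.
Control values → pooled ranks: 5.5→3, 7→6, 7.2→7.5, 6.1→4.5, 4→1
Rank sum = 3 + 6 + 7.5 + 4.5 + 1 = 22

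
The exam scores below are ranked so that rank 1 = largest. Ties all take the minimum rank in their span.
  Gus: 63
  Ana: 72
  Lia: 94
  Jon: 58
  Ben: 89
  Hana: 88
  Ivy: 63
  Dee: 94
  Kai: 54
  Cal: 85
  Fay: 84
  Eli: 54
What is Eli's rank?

11

Sorted (descending): 94, 94, 89, 88, 85, 84, 72, 63, 63, 58, 54, 54
The 2 values of 94 occupy positions 1–2 → each gets rank 1.
The 2 values of 63 occupy positions 8–9 → each gets rank 8.
The 2 values of 54 occupy positions 11–12 → each gets rank 11.
Eli has value 54 → rank 11.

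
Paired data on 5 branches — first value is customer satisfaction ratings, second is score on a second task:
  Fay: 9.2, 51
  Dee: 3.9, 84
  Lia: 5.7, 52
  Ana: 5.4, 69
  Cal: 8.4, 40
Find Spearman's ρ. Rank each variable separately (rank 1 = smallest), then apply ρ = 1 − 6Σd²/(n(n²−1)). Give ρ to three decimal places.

Ranks of variable 1: 5, 1, 3, 2, 4
Ranks of variable 2: 2, 5, 3, 4, 1
d = r₁ − r₂: 3, -4, 0, -2, 3
d²: 9, 16, 0, 4, 9; Σd² = 38
ρ = 1 − 6·38/(5·24) = 1 − 228/120 = -0.900

-0.900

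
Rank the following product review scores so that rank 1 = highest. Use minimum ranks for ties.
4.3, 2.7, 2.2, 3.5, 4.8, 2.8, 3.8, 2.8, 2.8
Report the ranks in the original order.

2, 8, 9, 4, 1, 5, 3, 5, 5

Sorted (descending): 4.8, 4.3, 3.8, 3.5, 2.8, 2.8, 2.8, 2.7, 2.2
The 3 values of 2.8 occupy positions 5–7 → each gets rank 5.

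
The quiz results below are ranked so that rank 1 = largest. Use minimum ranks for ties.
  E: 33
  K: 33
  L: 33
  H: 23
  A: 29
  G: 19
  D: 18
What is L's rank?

1

Sorted (descending): 33, 33, 33, 29, 23, 19, 18
The 3 values of 33 occupy positions 1–3 → each gets rank 1.
L has value 33 → rank 1.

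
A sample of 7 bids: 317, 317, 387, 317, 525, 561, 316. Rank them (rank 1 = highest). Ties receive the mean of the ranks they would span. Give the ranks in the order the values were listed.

Sorted (descending): 561, 525, 387, 317, 317, 317, 316
The 3 values of 317 occupy positions 4–6 → average rank 5.

5, 5, 3, 5, 2, 1, 7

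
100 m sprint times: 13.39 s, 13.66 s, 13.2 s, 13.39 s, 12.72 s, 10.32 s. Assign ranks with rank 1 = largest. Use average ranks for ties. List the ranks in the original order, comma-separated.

2.5, 1, 4, 2.5, 5, 6

Sorted (descending): 13.66, 13.39, 13.39, 13.2, 12.72, 10.32
The 2 values of 13.39 occupy positions 2–3 → average rank (2+3)/2 = 2.5.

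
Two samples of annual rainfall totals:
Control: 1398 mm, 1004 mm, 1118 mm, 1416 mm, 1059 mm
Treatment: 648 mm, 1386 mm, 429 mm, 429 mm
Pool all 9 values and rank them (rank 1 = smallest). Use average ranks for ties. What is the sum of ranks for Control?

32

Sorted (ascending): 429, 429, 648, 1004, 1059, 1118, 1386, 1398, 1416
The 2 values of 429 occupy positions 1–2 → average rank (1+2)/2 = 1.5.
Control values → pooled ranks: 1398→8, 1004→4, 1118→6, 1416→9, 1059→5
Rank sum = 8 + 4 + 6 + 9 + 5 = 32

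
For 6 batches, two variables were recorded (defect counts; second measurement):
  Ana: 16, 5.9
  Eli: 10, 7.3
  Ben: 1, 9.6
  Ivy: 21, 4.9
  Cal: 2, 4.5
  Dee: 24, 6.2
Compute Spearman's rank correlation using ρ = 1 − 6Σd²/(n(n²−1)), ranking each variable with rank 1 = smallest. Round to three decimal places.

-0.257

Ranks of variable 1: 4, 3, 1, 5, 2, 6
Ranks of variable 2: 3, 5, 6, 2, 1, 4
d = r₁ − r₂: 1, -2, -5, 3, 1, 2
d²: 1, 4, 25, 9, 1, 4; Σd² = 44
ρ = 1 − 6·44/(6·35) = 1 − 264/210 = -0.257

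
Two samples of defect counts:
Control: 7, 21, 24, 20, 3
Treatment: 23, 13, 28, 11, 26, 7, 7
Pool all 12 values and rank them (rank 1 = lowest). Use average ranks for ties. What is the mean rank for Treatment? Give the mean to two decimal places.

7.00

Sorted (ascending): 3, 7, 7, 7, 11, 13, 20, 21, 23, 24, 26, 28
The 3 values of 7 occupy positions 2–4 → average rank 3.
Treatment values → pooled ranks: 23→9, 13→6, 28→12, 11→5, 26→11, 7→3, 7→3
Mean rank = (9 + 6 + 12 + 5 + 11 + 3 + 3) / 7 = 7.00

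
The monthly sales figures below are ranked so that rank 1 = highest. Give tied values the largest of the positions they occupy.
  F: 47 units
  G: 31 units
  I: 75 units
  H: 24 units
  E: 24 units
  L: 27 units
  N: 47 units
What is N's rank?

3

Sorted (descending): 75, 47, 47, 31, 27, 24, 24
The 2 values of 47 occupy positions 2–3 → each gets rank 3.
The 2 values of 24 occupy positions 6–7 → each gets rank 7.
N has value 47 units → rank 3.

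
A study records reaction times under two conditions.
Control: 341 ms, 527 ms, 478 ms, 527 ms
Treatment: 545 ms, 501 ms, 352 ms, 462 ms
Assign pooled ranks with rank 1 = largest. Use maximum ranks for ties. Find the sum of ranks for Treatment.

Sorted (descending): 545, 527, 527, 501, 478, 462, 352, 341
The 2 values of 527 occupy positions 2–3 → each gets rank 3.
Treatment values → pooled ranks: 545→1, 501→4, 352→7, 462→6
Rank sum = 1 + 4 + 7 + 6 = 18

18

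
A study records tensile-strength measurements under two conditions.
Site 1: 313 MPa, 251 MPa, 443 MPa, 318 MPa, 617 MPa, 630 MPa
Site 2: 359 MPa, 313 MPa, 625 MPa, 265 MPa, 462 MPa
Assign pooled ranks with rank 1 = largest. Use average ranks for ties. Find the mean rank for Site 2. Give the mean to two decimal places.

Sorted (descending): 630, 625, 617, 462, 443, 359, 318, 313, 313, 265, 251
The 2 values of 313 occupy positions 8–9 → average rank (8+9)/2 = 8.5.
Site 2 values → pooled ranks: 359→6, 313→8.5, 625→2, 265→10, 462→4
Mean rank = (6 + 8.5 + 2 + 10 + 4) / 5 = 6.10

6.10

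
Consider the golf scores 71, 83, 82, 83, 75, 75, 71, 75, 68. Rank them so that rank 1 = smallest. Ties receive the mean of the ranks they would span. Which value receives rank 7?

Sorted (ascending): 68, 71, 71, 75, 75, 75, 82, 83, 83
The 2 values of 71 occupy positions 2–3 → average rank (2+3)/2 = 2.5.
The 3 values of 75 occupy positions 4–6 → average rank 5.
The 2 values of 83 occupy positions 8–9 → average rank (8+9)/2 = 8.5.
Rank 7 → value 82.

82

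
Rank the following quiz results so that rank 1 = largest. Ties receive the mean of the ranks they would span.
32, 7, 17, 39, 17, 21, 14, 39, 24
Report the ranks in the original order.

Sorted (descending): 39, 39, 32, 24, 21, 17, 17, 14, 7
The 2 values of 39 occupy positions 1–2 → average rank (1+2)/2 = 1.5.
The 2 values of 17 occupy positions 6–7 → average rank (6+7)/2 = 6.5.

3, 9, 6.5, 1.5, 6.5, 5, 8, 1.5, 4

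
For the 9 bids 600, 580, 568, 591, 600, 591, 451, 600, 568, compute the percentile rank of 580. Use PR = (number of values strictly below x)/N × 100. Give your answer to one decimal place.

N = 9.
Strictly below 580: 3. Equal to 580: 1.
PR = 3/9 × 100 = 33.3

33.3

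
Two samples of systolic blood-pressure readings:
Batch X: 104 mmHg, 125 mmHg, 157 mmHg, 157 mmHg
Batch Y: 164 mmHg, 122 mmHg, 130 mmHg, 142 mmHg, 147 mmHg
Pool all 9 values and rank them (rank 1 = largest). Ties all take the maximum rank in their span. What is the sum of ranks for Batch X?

22

Sorted (descending): 164, 157, 157, 147, 142, 130, 125, 122, 104
The 2 values of 157 occupy positions 2–3 → each gets rank 3.
Batch X values → pooled ranks: 104→9, 125→7, 157→3, 157→3
Rank sum = 9 + 7 + 3 + 3 = 22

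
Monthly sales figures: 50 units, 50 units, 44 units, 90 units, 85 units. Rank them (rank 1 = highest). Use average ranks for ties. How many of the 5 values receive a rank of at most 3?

2

Sorted (descending): 90, 85, 50, 50, 44
The 2 values of 50 occupy positions 3–4 → average rank (3+4)/2 = 3.5.
Ranks ≤ 3: {1, 2} → 2 values.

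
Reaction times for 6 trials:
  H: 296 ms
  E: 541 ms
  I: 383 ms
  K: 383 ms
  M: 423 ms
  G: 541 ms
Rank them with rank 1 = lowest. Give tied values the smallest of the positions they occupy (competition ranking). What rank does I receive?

2

Sorted (ascending): 296, 383, 383, 423, 541, 541
The 2 values of 383 occupy positions 2–3 → each gets rank 2.
The 2 values of 541 occupy positions 5–6 → each gets rank 5.
I has value 383 ms → rank 2.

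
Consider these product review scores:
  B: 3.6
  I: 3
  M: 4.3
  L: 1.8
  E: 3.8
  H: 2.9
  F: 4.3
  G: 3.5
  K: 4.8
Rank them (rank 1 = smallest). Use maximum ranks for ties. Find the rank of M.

Sorted (ascending): 1.8, 2.9, 3, 3.5, 3.6, 3.8, 4.3, 4.3, 4.8
The 2 values of 4.3 occupy positions 7–8 → each gets rank 8.
M has value 4.3 → rank 8.

8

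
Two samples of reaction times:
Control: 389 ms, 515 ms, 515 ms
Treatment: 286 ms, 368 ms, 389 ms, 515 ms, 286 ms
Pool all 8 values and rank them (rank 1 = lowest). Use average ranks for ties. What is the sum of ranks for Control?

18.5

Sorted (ascending): 286, 286, 368, 389, 389, 515, 515, 515
The 2 values of 286 occupy positions 1–2 → average rank (1+2)/2 = 1.5.
The 2 values of 389 occupy positions 4–5 → average rank (4+5)/2 = 4.5.
The 3 values of 515 occupy positions 6–8 → average rank 7.
Control values → pooled ranks: 389→4.5, 515→7, 515→7
Rank sum = 4.5 + 7 + 7 = 18.5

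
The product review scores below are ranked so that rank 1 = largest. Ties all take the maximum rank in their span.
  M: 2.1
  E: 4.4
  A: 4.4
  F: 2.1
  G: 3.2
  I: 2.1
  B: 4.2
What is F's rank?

Sorted (descending): 4.4, 4.4, 4.2, 3.2, 2.1, 2.1, 2.1
The 2 values of 4.4 occupy positions 1–2 → each gets rank 2.
The 3 values of 2.1 occupy positions 5–7 → each gets rank 7.
F has value 2.1 → rank 7.

7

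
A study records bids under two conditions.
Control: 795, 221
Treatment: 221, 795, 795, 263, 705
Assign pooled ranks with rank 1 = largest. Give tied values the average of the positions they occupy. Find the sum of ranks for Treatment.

19.5

Sorted (descending): 795, 795, 795, 705, 263, 221, 221
The 3 values of 795 occupy positions 1–3 → average rank 2.
The 2 values of 221 occupy positions 6–7 → average rank (6+7)/2 = 6.5.
Treatment values → pooled ranks: 221→6.5, 795→2, 795→2, 263→5, 705→4
Rank sum = 6.5 + 2 + 2 + 5 + 4 = 19.5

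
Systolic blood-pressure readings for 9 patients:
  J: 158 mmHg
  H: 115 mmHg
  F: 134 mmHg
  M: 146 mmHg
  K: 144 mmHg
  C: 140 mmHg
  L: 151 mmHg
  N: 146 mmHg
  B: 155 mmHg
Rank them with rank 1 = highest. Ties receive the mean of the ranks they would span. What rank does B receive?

2

Sorted (descending): 158, 155, 151, 146, 146, 144, 140, 134, 115
The 2 values of 146 occupy positions 4–5 → average rank (4+5)/2 = 4.5.
B has value 155 mmHg → rank 2.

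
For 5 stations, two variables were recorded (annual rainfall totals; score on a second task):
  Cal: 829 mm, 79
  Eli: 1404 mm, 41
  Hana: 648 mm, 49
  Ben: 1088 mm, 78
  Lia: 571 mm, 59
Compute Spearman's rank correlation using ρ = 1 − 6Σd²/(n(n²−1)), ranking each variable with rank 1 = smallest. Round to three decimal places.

Ranks of variable 1: 3, 5, 2, 4, 1
Ranks of variable 2: 5, 1, 2, 4, 3
d = r₁ − r₂: -2, 4, 0, 0, -2
d²: 4, 16, 0, 0, 4; Σd² = 24
ρ = 1 − 6·24/(5·24) = 1 − 144/120 = -0.200

-0.200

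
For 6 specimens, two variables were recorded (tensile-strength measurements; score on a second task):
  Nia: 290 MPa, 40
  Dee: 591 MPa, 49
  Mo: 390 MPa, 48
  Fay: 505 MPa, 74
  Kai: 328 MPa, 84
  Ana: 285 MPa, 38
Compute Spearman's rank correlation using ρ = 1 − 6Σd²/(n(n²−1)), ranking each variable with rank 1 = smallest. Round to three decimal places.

0.600

Ranks of variable 1: 2, 6, 4, 5, 3, 1
Ranks of variable 2: 2, 4, 3, 5, 6, 1
d = r₁ − r₂: 0, 2, 1, 0, -3, 0
d²: 0, 4, 1, 0, 9, 0; Σd² = 14
ρ = 1 − 6·14/(6·35) = 1 − 84/210 = 0.600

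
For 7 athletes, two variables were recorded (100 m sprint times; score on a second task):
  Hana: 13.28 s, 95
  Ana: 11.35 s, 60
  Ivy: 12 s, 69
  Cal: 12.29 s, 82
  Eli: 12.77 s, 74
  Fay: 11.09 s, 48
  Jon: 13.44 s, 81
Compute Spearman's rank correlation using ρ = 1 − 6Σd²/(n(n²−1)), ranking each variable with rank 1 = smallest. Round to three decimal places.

0.821

Ranks of variable 1: 6, 2, 3, 4, 5, 1, 7
Ranks of variable 2: 7, 2, 3, 6, 4, 1, 5
d = r₁ − r₂: -1, 0, 0, -2, 1, 0, 2
d²: 1, 0, 0, 4, 1, 0, 4; Σd² = 10
ρ = 1 − 6·10/(7·48) = 1 − 60/336 = 0.821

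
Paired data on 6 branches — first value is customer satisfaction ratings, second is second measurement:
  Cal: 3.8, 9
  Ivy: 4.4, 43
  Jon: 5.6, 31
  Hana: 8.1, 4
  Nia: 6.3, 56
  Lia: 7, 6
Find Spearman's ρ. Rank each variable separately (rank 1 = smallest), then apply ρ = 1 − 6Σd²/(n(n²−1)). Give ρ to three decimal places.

Ranks of variable 1: 1, 2, 3, 6, 4, 5
Ranks of variable 2: 3, 5, 4, 1, 6, 2
d = r₁ − r₂: -2, -3, -1, 5, -2, 3
d²: 4, 9, 1, 25, 4, 9; Σd² = 52
ρ = 1 − 6·52/(6·35) = 1 − 312/210 = -0.486

-0.486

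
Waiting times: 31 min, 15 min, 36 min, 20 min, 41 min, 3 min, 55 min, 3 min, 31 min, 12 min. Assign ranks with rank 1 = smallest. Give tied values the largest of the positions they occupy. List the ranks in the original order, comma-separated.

7, 4, 8, 5, 9, 2, 10, 2, 7, 3

Sorted (ascending): 3, 3, 12, 15, 20, 31, 31, 36, 41, 55
The 2 values of 3 occupy positions 1–2 → each gets rank 2.
The 2 values of 31 occupy positions 6–7 → each gets rank 7.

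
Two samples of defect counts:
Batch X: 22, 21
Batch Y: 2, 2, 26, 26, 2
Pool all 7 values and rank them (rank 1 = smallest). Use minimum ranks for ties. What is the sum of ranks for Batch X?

Sorted (ascending): 2, 2, 2, 21, 22, 26, 26
The 3 values of 2 occupy positions 1–3 → each gets rank 1.
The 2 values of 26 occupy positions 6–7 → each gets rank 6.
Batch X values → pooled ranks: 22→5, 21→4
Rank sum = 5 + 4 = 9

9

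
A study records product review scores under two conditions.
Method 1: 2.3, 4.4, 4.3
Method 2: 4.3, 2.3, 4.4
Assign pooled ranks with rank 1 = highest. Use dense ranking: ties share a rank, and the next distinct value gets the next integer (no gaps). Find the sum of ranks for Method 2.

6

Sorted (descending): 4.4, 4.4, 4.3, 4.3, 2.3, 2.3
The 2 values of 4.4 share dense rank 1.
The 2 values of 4.3 share dense rank 2.
The 2 values of 2.3 share dense rank 3.
Method 2 values → pooled ranks: 4.3→2, 2.3→3, 4.4→1
Rank sum = 2 + 3 + 1 = 6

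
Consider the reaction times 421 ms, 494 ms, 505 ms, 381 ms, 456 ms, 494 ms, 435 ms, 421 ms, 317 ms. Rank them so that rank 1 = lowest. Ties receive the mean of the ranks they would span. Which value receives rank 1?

317

Sorted (ascending): 317, 381, 421, 421, 435, 456, 494, 494, 505
The 2 values of 421 occupy positions 3–4 → average rank (3+4)/2 = 3.5.
The 2 values of 494 occupy positions 7–8 → average rank (7+8)/2 = 7.5.
Rank 1 → value 317.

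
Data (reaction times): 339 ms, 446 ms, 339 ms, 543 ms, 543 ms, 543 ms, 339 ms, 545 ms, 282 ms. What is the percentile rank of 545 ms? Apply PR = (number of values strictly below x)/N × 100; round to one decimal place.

88.9

N = 9.
Strictly below 545: 8. Equal to 545: 1.
PR = 8/9 × 100 = 88.9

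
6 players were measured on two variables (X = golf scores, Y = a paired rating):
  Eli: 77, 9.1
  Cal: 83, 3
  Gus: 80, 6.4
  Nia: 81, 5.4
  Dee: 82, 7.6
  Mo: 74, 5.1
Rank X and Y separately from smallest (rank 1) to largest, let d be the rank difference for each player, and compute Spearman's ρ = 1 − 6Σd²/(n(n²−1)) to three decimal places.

Ranks of variable 1: 2, 6, 3, 4, 5, 1
Ranks of variable 2: 6, 1, 4, 3, 5, 2
d = r₁ − r₂: -4, 5, -1, 1, 0, -1
d²: 16, 25, 1, 1, 0, 1; Σd² = 44
ρ = 1 − 6·44/(6·35) = 1 − 264/210 = -0.257

-0.257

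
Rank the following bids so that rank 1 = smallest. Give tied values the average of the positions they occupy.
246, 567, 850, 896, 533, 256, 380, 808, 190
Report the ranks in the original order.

2, 6, 8, 9, 5, 3, 4, 7, 1

Sorted (ascending): 190, 246, 256, 380, 533, 567, 808, 850, 896
No ties — each value takes its position as its rank.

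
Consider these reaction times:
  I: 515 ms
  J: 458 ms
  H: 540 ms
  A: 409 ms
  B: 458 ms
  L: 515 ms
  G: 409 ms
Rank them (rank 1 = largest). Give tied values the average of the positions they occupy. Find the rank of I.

Sorted (descending): 540, 515, 515, 458, 458, 409, 409
The 2 values of 515 occupy positions 2–3 → average rank (2+3)/2 = 2.5.
The 2 values of 458 occupy positions 4–5 → average rank (4+5)/2 = 4.5.
The 2 values of 409 occupy positions 6–7 → average rank (6+7)/2 = 6.5.
I has value 515 ms → rank 2.5.

2.5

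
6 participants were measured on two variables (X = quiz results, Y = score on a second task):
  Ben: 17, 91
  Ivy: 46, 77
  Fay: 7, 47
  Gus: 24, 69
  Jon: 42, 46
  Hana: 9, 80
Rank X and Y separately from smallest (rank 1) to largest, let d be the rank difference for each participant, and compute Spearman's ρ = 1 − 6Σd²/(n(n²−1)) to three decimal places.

-0.143

Ranks of variable 1: 3, 6, 1, 4, 5, 2
Ranks of variable 2: 6, 4, 2, 3, 1, 5
d = r₁ − r₂: -3, 2, -1, 1, 4, -3
d²: 9, 4, 1, 1, 16, 9; Σd² = 40
ρ = 1 − 6·40/(6·35) = 1 − 240/210 = -0.143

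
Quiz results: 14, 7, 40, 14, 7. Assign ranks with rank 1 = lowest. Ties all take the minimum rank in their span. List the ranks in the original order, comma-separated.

Sorted (ascending): 7, 7, 14, 14, 40
The 2 values of 7 occupy positions 1–2 → each gets rank 1.
The 2 values of 14 occupy positions 3–4 → each gets rank 3.

3, 1, 5, 3, 1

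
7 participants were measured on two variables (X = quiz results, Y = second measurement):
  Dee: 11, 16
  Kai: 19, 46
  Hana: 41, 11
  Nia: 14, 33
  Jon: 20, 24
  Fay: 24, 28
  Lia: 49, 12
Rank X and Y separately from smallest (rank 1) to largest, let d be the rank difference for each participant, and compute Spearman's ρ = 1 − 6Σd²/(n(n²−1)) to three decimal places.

Ranks of variable 1: 1, 3, 6, 2, 4, 5, 7
Ranks of variable 2: 3, 7, 1, 6, 4, 5, 2
d = r₁ − r₂: -2, -4, 5, -4, 0, 0, 5
d²: 4, 16, 25, 16, 0, 0, 25; Σd² = 86
ρ = 1 − 6·86/(7·48) = 1 − 516/336 = -0.536

-0.536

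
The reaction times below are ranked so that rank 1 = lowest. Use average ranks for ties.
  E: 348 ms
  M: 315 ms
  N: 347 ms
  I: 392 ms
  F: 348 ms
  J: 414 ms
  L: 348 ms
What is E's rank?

Sorted (ascending): 315, 347, 348, 348, 348, 392, 414
The 3 values of 348 occupy positions 3–5 → average rank 4.
E has value 348 ms → rank 4.

4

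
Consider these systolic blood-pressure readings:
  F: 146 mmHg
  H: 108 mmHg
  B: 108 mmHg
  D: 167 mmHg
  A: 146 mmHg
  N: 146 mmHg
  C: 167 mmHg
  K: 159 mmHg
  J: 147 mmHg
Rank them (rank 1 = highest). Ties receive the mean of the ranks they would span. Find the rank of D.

1.5

Sorted (descending): 167, 167, 159, 147, 146, 146, 146, 108, 108
The 2 values of 167 occupy positions 1–2 → average rank (1+2)/2 = 1.5.
The 3 values of 146 occupy positions 5–7 → average rank 6.
The 2 values of 108 occupy positions 8–9 → average rank (8+9)/2 = 8.5.
D has value 167 mmHg → rank 1.5.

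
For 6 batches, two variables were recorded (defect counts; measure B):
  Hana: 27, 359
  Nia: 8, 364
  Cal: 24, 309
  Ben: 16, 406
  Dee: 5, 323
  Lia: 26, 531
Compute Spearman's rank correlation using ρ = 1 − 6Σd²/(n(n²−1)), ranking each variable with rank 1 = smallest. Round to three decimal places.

0.200

Ranks of variable 1: 6, 2, 4, 3, 1, 5
Ranks of variable 2: 3, 4, 1, 5, 2, 6
d = r₁ − r₂: 3, -2, 3, -2, -1, -1
d²: 9, 4, 9, 4, 1, 1; Σd² = 28
ρ = 1 − 6·28/(6·35) = 1 − 168/210 = 0.200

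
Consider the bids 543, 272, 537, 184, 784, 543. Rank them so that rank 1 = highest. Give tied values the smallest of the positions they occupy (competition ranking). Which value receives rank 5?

272

Sorted (descending): 784, 543, 543, 537, 272, 184
The 2 values of 543 occupy positions 2–3 → each gets rank 2.
Rank 5 → value 272.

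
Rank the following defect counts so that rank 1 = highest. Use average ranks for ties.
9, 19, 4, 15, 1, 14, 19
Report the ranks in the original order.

Sorted (descending): 19, 19, 15, 14, 9, 4, 1
The 2 values of 19 occupy positions 1–2 → average rank (1+2)/2 = 1.5.

5, 1.5, 6, 3, 7, 4, 1.5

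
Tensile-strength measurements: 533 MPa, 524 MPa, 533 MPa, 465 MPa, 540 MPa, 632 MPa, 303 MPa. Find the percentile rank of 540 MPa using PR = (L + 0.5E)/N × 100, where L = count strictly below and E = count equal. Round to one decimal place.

N = 7.
Strictly below 540: 5. Equal to 540: 1.
PR = (5 + 0.5·1)/7 × 100 = 78.6

78.6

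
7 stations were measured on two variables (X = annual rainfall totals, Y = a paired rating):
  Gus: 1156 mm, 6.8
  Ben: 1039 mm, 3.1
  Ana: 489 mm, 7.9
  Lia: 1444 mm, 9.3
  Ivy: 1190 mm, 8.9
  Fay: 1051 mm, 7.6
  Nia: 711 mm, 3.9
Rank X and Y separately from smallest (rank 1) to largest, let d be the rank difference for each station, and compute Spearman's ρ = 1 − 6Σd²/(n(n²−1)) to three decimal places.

0.571

Ranks of variable 1: 5, 3, 1, 7, 6, 4, 2
Ranks of variable 2: 3, 1, 5, 7, 6, 4, 2
d = r₁ − r₂: 2, 2, -4, 0, 0, 0, 0
d²: 4, 4, 16, 0, 0, 0, 0; Σd² = 24
ρ = 1 − 6·24/(7·48) = 1 − 144/336 = 0.571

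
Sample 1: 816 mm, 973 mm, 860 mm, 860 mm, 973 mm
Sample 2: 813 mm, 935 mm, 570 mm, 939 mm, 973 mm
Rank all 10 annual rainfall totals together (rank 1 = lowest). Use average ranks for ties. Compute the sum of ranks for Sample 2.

25

Sorted (ascending): 570, 813, 816, 860, 860, 935, 939, 973, 973, 973
The 2 values of 860 occupy positions 4–5 → average rank (4+5)/2 = 4.5.
The 3 values of 973 occupy positions 8–10 → average rank 9.
Sample 2 values → pooled ranks: 813→2, 935→6, 570→1, 939→7, 973→9
Rank sum = 2 + 6 + 1 + 7 + 9 = 25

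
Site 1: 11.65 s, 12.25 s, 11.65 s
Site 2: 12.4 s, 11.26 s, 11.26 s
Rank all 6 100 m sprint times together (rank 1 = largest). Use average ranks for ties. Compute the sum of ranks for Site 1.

9

Sorted (descending): 12.4, 12.25, 11.65, 11.65, 11.26, 11.26
The 2 values of 11.65 occupy positions 3–4 → average rank (3+4)/2 = 3.5.
The 2 values of 11.26 occupy positions 5–6 → average rank (5+6)/2 = 5.5.
Site 1 values → pooled ranks: 11.65→3.5, 12.25→2, 11.65→3.5
Rank sum = 3.5 + 2 + 3.5 = 9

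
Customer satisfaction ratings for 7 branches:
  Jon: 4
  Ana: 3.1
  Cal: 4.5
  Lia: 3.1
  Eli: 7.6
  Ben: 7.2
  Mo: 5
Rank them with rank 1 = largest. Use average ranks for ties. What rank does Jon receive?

5

Sorted (descending): 7.6, 7.2, 5, 4.5, 4, 3.1, 3.1
The 2 values of 3.1 occupy positions 6–7 → average rank (6+7)/2 = 6.5.
Jon has value 4 → rank 5.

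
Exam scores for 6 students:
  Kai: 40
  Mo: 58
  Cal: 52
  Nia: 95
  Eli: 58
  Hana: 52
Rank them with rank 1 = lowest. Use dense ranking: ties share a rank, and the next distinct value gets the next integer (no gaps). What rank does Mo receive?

Sorted (ascending): 40, 52, 52, 58, 58, 95
The 2 values of 52 share dense rank 2.
The 2 values of 58 share dense rank 3.
Remaining distinct values take the next consecutive integers.
Mo has value 58 → rank 3.

3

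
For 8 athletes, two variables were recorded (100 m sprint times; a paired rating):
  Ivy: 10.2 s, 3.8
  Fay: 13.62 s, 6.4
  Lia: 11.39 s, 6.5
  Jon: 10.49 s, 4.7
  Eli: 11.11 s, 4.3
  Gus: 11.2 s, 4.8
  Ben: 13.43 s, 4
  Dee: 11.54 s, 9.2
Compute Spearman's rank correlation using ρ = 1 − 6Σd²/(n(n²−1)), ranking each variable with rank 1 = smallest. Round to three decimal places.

Ranks of variable 1: 1, 8, 5, 2, 3, 4, 7, 6
Ranks of variable 2: 1, 6, 7, 4, 3, 5, 2, 8
d = r₁ − r₂: 0, 2, -2, -2, 0, -1, 5, -2
d²: 0, 4, 4, 4, 0, 1, 25, 4; Σd² = 42
ρ = 1 − 6·42/(8·63) = 1 − 252/504 = 0.500

0.500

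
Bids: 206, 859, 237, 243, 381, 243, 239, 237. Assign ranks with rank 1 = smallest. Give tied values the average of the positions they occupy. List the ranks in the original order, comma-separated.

1, 8, 2.5, 5.5, 7, 5.5, 4, 2.5

Sorted (ascending): 206, 237, 237, 239, 243, 243, 381, 859
The 2 values of 237 occupy positions 2–3 → average rank (2+3)/2 = 2.5.
The 2 values of 243 occupy positions 5–6 → average rank (5+6)/2 = 5.5.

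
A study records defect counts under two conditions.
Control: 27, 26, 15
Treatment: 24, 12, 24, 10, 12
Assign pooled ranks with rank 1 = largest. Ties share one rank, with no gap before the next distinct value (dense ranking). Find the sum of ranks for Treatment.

Sorted (descending): 27, 26, 24, 24, 15, 12, 12, 10
The 2 values of 24 share dense rank 3.
The 2 values of 12 share dense rank 5.
Remaining distinct values take the next consecutive integers.
Treatment values → pooled ranks: 24→3, 12→5, 24→3, 10→6, 12→5
Rank sum = 3 + 5 + 3 + 6 + 5 = 22

22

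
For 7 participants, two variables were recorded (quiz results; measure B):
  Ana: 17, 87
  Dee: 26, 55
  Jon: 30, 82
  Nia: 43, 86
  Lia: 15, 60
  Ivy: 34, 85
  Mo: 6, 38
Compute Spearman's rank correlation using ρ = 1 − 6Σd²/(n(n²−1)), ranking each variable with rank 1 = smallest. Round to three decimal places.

Ranks of variable 1: 3, 4, 5, 7, 2, 6, 1
Ranks of variable 2: 7, 2, 4, 6, 3, 5, 1
d = r₁ − r₂: -4, 2, 1, 1, -1, 1, 0
d²: 16, 4, 1, 1, 1, 1, 0; Σd² = 24
ρ = 1 − 6·24/(7·48) = 1 − 144/336 = 0.571

0.571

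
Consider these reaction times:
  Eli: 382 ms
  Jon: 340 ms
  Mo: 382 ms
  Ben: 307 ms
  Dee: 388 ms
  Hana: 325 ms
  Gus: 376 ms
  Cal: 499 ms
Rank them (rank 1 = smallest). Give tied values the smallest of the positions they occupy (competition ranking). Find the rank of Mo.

5

Sorted (ascending): 307, 325, 340, 376, 382, 382, 388, 499
The 2 values of 382 occupy positions 5–6 → each gets rank 5.
Mo has value 382 ms → rank 5.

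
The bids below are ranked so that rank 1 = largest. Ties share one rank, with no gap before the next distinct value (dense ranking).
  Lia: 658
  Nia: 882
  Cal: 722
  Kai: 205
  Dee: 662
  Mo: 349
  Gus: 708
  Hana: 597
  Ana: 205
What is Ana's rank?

Sorted (descending): 882, 722, 708, 662, 658, 597, 349, 205, 205
The 2 values of 205 share dense rank 8.
Remaining distinct values take the next consecutive integers.
Ana has value 205 → rank 8.

8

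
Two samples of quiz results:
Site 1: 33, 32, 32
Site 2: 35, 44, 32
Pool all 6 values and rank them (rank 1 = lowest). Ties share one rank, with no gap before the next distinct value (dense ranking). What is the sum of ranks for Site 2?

8

Sorted (ascending): 32, 32, 32, 33, 35, 44
The 3 values of 32 share dense rank 1.
Remaining distinct values take the next consecutive integers.
Site 2 values → pooled ranks: 35→3, 44→4, 32→1
Rank sum = 3 + 4 + 1 = 8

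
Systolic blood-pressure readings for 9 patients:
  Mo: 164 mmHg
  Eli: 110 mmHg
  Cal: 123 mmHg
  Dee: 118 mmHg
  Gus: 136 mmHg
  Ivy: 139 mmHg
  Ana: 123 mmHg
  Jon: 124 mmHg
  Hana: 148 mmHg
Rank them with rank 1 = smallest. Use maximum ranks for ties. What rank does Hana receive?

Sorted (ascending): 110, 118, 123, 123, 124, 136, 139, 148, 164
The 2 values of 123 occupy positions 3–4 → each gets rank 4.
Hana has value 148 mmHg → rank 8.

8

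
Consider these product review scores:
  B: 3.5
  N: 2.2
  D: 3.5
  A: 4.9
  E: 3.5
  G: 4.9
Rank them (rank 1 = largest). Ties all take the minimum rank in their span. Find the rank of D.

3

Sorted (descending): 4.9, 4.9, 3.5, 3.5, 3.5, 2.2
The 2 values of 4.9 occupy positions 1–2 → each gets rank 1.
The 3 values of 3.5 occupy positions 3–5 → each gets rank 3.
D has value 3.5 → rank 3.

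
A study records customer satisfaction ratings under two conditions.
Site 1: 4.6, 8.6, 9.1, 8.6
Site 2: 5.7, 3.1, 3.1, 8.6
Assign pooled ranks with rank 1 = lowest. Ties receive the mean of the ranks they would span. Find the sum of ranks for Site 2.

13

Sorted (ascending): 3.1, 3.1, 4.6, 5.7, 8.6, 8.6, 8.6, 9.1
The 2 values of 3.1 occupy positions 1–2 → average rank (1+2)/2 = 1.5.
The 3 values of 8.6 occupy positions 5–7 → average rank 6.
Site 2 values → pooled ranks: 5.7→4, 3.1→1.5, 3.1→1.5, 8.6→6
Rank sum = 4 + 1.5 + 1.5 + 6 = 13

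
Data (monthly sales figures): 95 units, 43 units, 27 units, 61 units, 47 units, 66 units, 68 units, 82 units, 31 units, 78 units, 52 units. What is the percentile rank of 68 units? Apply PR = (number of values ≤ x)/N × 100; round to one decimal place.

72.7

N = 11.
Strictly below 68: 7. Equal to 68: 1.
PR = 8/11 × 100 = 72.7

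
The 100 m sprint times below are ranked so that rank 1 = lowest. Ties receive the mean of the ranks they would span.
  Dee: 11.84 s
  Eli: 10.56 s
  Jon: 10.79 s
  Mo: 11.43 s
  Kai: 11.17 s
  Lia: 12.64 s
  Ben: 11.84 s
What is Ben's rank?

Sorted (ascending): 10.56, 10.79, 11.17, 11.43, 11.84, 11.84, 12.64
The 2 values of 11.84 occupy positions 5–6 → average rank (5+6)/2 = 5.5.
Ben has value 11.84 s → rank 5.5.

5.5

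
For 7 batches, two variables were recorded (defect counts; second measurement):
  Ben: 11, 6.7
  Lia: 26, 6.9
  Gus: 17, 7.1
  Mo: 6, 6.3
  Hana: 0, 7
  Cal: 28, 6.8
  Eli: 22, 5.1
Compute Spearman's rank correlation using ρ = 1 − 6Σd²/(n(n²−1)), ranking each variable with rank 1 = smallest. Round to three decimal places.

Ranks of variable 1: 3, 6, 4, 2, 1, 7, 5
Ranks of variable 2: 3, 5, 7, 2, 6, 4, 1
d = r₁ − r₂: 0, 1, -3, 0, -5, 3, 4
d²: 0, 1, 9, 0, 25, 9, 16; Σd² = 60
ρ = 1 − 6·60/(7·48) = 1 − 360/336 = -0.071

-0.071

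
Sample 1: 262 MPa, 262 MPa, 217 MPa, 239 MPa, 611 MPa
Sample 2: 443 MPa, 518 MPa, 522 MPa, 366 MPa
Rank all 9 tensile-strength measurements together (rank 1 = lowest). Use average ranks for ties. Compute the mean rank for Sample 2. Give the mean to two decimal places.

Sorted (ascending): 217, 239, 262, 262, 366, 443, 518, 522, 611
The 2 values of 262 occupy positions 3–4 → average rank (3+4)/2 = 3.5.
Sample 2 values → pooled ranks: 443→6, 518→7, 522→8, 366→5
Mean rank = (6 + 7 + 8 + 5) / 4 = 6.50

6.50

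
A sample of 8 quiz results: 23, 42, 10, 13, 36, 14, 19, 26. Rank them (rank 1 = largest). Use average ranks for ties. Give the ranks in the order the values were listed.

4, 1, 8, 7, 2, 6, 5, 3

Sorted (descending): 42, 36, 26, 23, 19, 14, 13, 10
No ties — each value takes its position as its rank.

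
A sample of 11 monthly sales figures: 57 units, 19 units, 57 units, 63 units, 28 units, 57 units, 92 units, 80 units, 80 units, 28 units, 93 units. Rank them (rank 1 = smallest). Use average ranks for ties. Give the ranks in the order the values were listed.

5, 1, 5, 7, 2.5, 5, 10, 8.5, 8.5, 2.5, 11

Sorted (ascending): 19, 28, 28, 57, 57, 57, 63, 80, 80, 92, 93
The 2 values of 28 occupy positions 2–3 → average rank (2+3)/2 = 2.5.
The 3 values of 57 occupy positions 4–6 → average rank 5.
The 2 values of 80 occupy positions 8–9 → average rank (8+9)/2 = 8.5.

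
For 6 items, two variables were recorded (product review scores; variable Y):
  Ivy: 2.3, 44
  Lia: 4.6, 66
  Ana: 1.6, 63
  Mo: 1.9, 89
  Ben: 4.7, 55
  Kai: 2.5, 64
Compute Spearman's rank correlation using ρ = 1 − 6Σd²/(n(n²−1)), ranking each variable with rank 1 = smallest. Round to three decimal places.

Ranks of variable 1: 3, 5, 1, 2, 6, 4
Ranks of variable 2: 1, 5, 3, 6, 2, 4
d = r₁ − r₂: 2, 0, -2, -4, 4, 0
d²: 4, 0, 4, 16, 16, 0; Σd² = 40
ρ = 1 − 6·40/(6·35) = 1 − 240/210 = -0.143

-0.143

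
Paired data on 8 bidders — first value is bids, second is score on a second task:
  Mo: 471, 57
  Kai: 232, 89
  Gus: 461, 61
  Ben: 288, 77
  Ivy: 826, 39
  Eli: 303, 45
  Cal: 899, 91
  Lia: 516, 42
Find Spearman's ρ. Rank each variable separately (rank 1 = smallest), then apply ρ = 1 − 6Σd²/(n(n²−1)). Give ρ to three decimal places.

-0.262

Ranks of variable 1: 5, 1, 4, 2, 7, 3, 8, 6
Ranks of variable 2: 4, 7, 5, 6, 1, 3, 8, 2
d = r₁ − r₂: 1, -6, -1, -4, 6, 0, 0, 4
d²: 1, 36, 1, 16, 36, 0, 0, 16; Σd² = 106
ρ = 1 − 6·106/(8·63) = 1 − 636/504 = -0.262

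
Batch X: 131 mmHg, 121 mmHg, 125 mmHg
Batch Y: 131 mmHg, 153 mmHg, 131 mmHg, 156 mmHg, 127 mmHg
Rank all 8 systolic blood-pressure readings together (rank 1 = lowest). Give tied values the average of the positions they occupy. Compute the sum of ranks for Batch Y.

28

Sorted (ascending): 121, 125, 127, 131, 131, 131, 153, 156
The 3 values of 131 occupy positions 4–6 → average rank 5.
Batch Y values → pooled ranks: 131→5, 153→7, 131→5, 156→8, 127→3
Rank sum = 5 + 7 + 5 + 8 + 3 = 28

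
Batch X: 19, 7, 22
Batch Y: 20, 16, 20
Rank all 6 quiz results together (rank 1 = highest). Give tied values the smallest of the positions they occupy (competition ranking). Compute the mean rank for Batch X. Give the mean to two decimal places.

Sorted (descending): 22, 20, 20, 19, 16, 7
The 2 values of 20 occupy positions 2–3 → each gets rank 2.
Batch X values → pooled ranks: 19→4, 7→6, 22→1
Mean rank = (4 + 6 + 1) / 3 = 3.67

3.67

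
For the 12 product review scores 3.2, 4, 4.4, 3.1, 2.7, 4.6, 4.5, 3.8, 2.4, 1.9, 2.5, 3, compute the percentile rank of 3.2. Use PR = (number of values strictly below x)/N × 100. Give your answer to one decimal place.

N = 12.
Strictly below 3.2: 6. Equal to 3.2: 1.
PR = 6/12 × 100 = 50.0

50.0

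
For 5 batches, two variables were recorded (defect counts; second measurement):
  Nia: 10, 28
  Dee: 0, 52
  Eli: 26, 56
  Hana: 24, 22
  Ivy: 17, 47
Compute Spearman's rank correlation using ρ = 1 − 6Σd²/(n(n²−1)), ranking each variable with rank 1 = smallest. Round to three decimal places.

0.100

Ranks of variable 1: 2, 1, 5, 4, 3
Ranks of variable 2: 2, 4, 5, 1, 3
d = r₁ − r₂: 0, -3, 0, 3, 0
d²: 0, 9, 0, 9, 0; Σd² = 18
ρ = 1 − 6·18/(5·24) = 1 − 108/120 = 0.100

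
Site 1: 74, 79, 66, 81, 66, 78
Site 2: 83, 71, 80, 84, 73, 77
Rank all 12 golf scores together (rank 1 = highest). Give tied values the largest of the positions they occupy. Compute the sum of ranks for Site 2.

Sorted (descending): 84, 83, 81, 80, 79, 78, 77, 74, 73, 71, 66, 66
The 2 values of 66 occupy positions 11–12 → each gets rank 12.
Site 2 values → pooled ranks: 83→2, 71→10, 80→4, 84→1, 73→9, 77→7
Rank sum = 2 + 10 + 4 + 1 + 9 + 7 = 33

33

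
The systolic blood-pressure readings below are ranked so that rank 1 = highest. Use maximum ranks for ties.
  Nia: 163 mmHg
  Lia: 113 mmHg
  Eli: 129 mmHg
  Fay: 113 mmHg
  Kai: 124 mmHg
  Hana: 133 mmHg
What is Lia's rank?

Sorted (descending): 163, 133, 129, 124, 113, 113
The 2 values of 113 occupy positions 5–6 → each gets rank 6.
Lia has value 113 mmHg → rank 6.

6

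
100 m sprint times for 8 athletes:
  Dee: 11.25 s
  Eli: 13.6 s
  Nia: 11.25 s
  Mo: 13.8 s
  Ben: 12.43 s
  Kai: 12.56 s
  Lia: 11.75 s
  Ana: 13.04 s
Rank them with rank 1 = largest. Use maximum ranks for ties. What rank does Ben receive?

Sorted (descending): 13.8, 13.6, 13.04, 12.56, 12.43, 11.75, 11.25, 11.25
The 2 values of 11.25 occupy positions 7–8 → each gets rank 8.
Ben has value 12.43 s → rank 5.

5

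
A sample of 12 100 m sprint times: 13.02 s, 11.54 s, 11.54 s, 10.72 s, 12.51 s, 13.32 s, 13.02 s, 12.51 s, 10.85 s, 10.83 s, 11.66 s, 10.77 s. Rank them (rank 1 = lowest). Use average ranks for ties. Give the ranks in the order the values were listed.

10.5, 5.5, 5.5, 1, 8.5, 12, 10.5, 8.5, 4, 3, 7, 2

Sorted (ascending): 10.72, 10.77, 10.83, 10.85, 11.54, 11.54, 11.66, 12.51, 12.51, 13.02, 13.02, 13.32
The 2 values of 11.54 occupy positions 5–6 → average rank (5+6)/2 = 5.5.
The 2 values of 12.51 occupy positions 8–9 → average rank (8+9)/2 = 8.5.
The 2 values of 13.02 occupy positions 10–11 → average rank (10+11)/2 = 10.5.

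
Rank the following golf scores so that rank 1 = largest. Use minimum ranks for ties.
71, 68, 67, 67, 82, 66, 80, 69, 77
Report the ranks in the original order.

Sorted (descending): 82, 80, 77, 71, 69, 68, 67, 67, 66
The 2 values of 67 occupy positions 7–8 → each gets rank 7.

4, 6, 7, 7, 1, 9, 2, 5, 3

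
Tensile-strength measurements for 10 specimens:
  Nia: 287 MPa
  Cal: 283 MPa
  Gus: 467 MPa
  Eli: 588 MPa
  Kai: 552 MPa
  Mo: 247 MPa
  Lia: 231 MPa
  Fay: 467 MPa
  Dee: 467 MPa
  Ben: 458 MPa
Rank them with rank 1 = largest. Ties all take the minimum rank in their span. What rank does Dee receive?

Sorted (descending): 588, 552, 467, 467, 467, 458, 287, 283, 247, 231
The 3 values of 467 occupy positions 3–5 → each gets rank 3.
Dee has value 467 MPa → rank 3.

3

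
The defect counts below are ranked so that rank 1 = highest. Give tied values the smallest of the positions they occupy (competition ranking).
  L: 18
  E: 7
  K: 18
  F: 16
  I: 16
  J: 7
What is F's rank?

Sorted (descending): 18, 18, 16, 16, 7, 7
The 2 values of 18 occupy positions 1–2 → each gets rank 1.
The 2 values of 16 occupy positions 3–4 → each gets rank 3.
The 2 values of 7 occupy positions 5–6 → each gets rank 5.
F has value 16 → rank 3.

3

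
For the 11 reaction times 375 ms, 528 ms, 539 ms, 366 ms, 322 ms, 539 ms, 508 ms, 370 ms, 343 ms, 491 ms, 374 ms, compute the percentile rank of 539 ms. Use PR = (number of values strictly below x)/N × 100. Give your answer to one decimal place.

81.8

N = 11.
Strictly below 539: 9. Equal to 539: 2.
PR = 9/11 × 100 = 81.8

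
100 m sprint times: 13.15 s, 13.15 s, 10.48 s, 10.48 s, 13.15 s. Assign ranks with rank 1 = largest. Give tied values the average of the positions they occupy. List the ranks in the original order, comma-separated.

2, 2, 4.5, 4.5, 2

Sorted (descending): 13.15, 13.15, 13.15, 10.48, 10.48
The 3 values of 13.15 occupy positions 1–3 → average rank 2.
The 2 values of 10.48 occupy positions 4–5 → average rank (4+5)/2 = 4.5.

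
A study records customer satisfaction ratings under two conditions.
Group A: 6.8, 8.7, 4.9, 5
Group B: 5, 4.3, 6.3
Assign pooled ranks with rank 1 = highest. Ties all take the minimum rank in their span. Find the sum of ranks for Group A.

13

Sorted (descending): 8.7, 6.8, 6.3, 5, 5, 4.9, 4.3
The 2 values of 5 occupy positions 4–5 → each gets rank 4.
Group A values → pooled ranks: 6.8→2, 8.7→1, 4.9→6, 5→4
Rank sum = 2 + 1 + 6 + 4 = 13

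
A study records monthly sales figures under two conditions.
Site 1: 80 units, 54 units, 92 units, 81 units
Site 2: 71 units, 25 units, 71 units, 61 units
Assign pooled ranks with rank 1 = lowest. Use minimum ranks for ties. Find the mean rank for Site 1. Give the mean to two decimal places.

Sorted (ascending): 25, 54, 61, 71, 71, 80, 81, 92
The 2 values of 71 occupy positions 4–5 → each gets rank 4.
Site 1 values → pooled ranks: 80→6, 54→2, 92→8, 81→7
Mean rank = (6 + 2 + 8 + 7) / 4 = 5.75

5.75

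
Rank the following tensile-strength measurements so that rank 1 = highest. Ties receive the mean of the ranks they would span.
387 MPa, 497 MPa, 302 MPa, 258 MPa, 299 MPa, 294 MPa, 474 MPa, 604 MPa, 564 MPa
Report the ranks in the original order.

5, 3, 6, 9, 7, 8, 4, 1, 2

Sorted (descending): 604, 564, 497, 474, 387, 302, 299, 294, 258
No ties — each value takes its position as its rank.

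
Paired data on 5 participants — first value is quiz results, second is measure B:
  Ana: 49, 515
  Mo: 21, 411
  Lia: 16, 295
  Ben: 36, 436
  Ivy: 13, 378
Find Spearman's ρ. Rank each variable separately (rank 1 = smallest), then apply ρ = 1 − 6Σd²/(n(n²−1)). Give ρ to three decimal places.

0.900

Ranks of variable 1: 5, 3, 2, 4, 1
Ranks of variable 2: 5, 3, 1, 4, 2
d = r₁ − r₂: 0, 0, 1, 0, -1
d²: 0, 0, 1, 0, 1; Σd² = 2
ρ = 1 − 6·2/(5·24) = 1 − 12/120 = 0.900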